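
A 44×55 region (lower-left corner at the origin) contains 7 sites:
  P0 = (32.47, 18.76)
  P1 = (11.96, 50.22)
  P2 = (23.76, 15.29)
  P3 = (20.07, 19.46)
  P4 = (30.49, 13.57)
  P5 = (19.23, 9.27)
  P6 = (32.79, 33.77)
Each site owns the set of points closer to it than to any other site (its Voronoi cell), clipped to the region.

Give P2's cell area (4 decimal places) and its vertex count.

1. box [0,44]×[0,55]: [(0, 0) (44, 0) (44, 55) (0, 55)]
2. ⊥bis P2·P0 via (28.115,17.025): [(0, 0) (34.8976, 0) (12.986, 55) (0, 55)]  |A|=1316.801
3. ⊥bis P2·P1 via (17.86,32.755): [(0, 26.7216) (0, 0) (34.8976, 0) (21.3752, 33.9425)]  |A|=877.8457
4. ⊥bis P2·P3 via (21.915,17.375): [(2.2798, 0) (34.8976, 0) (26.3959, 21.3401)]  |A|=348.0336
5. ⊥bis P2·P4 via (27.125,14.43): [(2.2798, 0) (23.4371, 0) (27.9159, 17.5247) (26.3959, 21.3401)]  |A|=247.6123
6. ⊥bis P2·P5 via (21.495,12.28): [(18.6103, 14.4507) (25.7561, 9.0736) (27.9159, 17.5247) (26.3959, 21.3401)]  |A|=56.0903
7. ⊥bis P2·P6 via (28.275,24.53): [(18.6103, 14.4507) (25.7561, 9.0736) (27.9159, 17.5247) (26.3959, 21.3401)]  |A|=56.0903
8. canonical 4-gon: [(18.6103, 14.4507) (25.7561, 9.0736) (27.9159, 17.5247) (26.3959, 21.3401)]
9. shoelace: 56.0903

Area of P2's cell: 56.0903 (4 vertices)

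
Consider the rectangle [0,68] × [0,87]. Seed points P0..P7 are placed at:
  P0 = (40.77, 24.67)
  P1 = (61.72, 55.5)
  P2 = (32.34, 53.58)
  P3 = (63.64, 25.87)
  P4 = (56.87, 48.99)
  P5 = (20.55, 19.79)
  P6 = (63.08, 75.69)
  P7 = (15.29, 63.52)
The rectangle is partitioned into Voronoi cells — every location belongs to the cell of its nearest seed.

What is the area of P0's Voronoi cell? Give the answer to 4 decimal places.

Area of P0's cell: 810.9019

1. box [0,68]×[0,87]: [(0, 0) (68, 0) (68, 87) (0, 87)]
2. ⊥bis P0·P1 via (51.245,40.085): [(0, 74.9077) (0, 0) (68, 0) (68, 28.6994)]  |A|=3522.6411
3. ⊥bis P0·P2 via (36.555,39.125): [(47.8227, 42.4106) (0, 28.4658) (0, 0) (68, 0) (68, 28.6994)]  |A|=2412.1533
4. ⊥bis P0·P3 via (52.205,25.27): [(51.4344, 39.9563) (47.8227, 42.4106) (0, 28.4658) (0, 0) (53.5309, 0)]  |A|=1885.3765
5. ⊥bis P0·P4 via (48.82,36.83): [(51.6984, 34.9245) (42.6629, 40.906) (0, 28.4658) (0, 0) (53.5309, 0)]  |A|=1854.3847
6. ⊥bis P0·P5 via (30.66,22.23): [(51.6984, 34.9245) (42.6629, 40.906) (27.2381, 36.4083) (36.0251, 0) (53.5309, 0)]  |A|=810.9019
7. ⊥bis P0·P6 via (51.925,50.18): [(51.6984, 34.9245) (42.6629, 40.906) (27.2381, 36.4083) (36.0251, 0) (53.5309, 0)]  |A|=810.9019
8. ⊥bis P0·P7 via (28.03,44.095): [(51.6984, 34.9245) (42.6629, 40.906) (27.2381, 36.4083) (36.0251, 0) (53.5309, 0)]  |A|=810.9019
9. canonical 5-gon: [(51.6984, 34.9245) (42.6629, 40.906) (27.2381, 36.4083) (36.0251, 0) (53.5309, 0)]
10. shoelace: 810.9019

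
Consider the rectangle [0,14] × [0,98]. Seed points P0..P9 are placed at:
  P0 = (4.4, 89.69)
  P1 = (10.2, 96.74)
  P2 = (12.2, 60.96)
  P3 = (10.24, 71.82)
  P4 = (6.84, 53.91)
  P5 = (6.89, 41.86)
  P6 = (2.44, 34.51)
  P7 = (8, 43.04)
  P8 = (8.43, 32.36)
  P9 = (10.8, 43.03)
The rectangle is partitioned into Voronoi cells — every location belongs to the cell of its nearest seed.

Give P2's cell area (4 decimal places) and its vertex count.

1. box [0,14]×[0,98]: [(0, 0) (14, 0) (14, 98) (0, 98)]
2. ⊥bis P2·P0 via (8.3,75.325): [(0, 73.0716) (0, 0) (14, 0) (14, 76.8725)]  |A|=1049.6088
3. ⊥bis P2·P1 via (11.2,78.85): [(0, 73.0716) (0, 0) (14, 0) (14, 76.8725)]  |A|=1049.6088
4. ⊥bis P2·P3 via (11.22,66.39): [(0, 64.365) (0, 0) (14, 0) (14, 66.8917)]  |A|=918.7973
5. ⊥bis P2·P4 via (9.52,57.435): [(0.3273, 64.4241) (14, 54.0289) (14, 66.8917)]  |A|=87.9349
6. ⊥bis P2·P5 via (9.545,51.41): [(0.3273, 64.4241) (14, 54.0289) (14, 66.8917)]  |A|=87.9349
7. ⊥bis P2·P6 via (7.32,47.735): [(0.3273, 64.4241) (14, 54.0289) (14, 66.8917)]  |A|=87.9349
8. ⊥bis P2·P7 via (10.1,52): [(0.3273, 64.4241) (14, 54.0289) (14, 66.8917)]  |A|=87.9349
9. ⊥bis P2·P8 via (10.315,46.66): [(0.3273, 64.4241) (14, 54.0289) (14, 66.8917)]  |A|=87.9349
10. ⊥bis P2·P9 via (11.5,51.995): [(0.3273, 64.4241) (14, 54.0289) (14, 66.8917)]  |A|=87.9349
11. canonical 3-gon: [(0.3273, 64.4241) (14, 54.0289) (14, 66.8917)]
12. shoelace: 87.9349

Area of P2's cell: 87.9349 (3 vertices)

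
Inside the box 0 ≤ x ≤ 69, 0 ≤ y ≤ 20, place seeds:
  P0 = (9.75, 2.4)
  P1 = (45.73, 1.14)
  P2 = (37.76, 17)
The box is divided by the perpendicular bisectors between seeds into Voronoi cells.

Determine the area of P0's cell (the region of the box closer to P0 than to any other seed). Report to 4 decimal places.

Area of P0's cell: 470.8186

1. box [0,69]×[0,20]: [(0, 0) (69, 0) (69, 20) (0, 20)]
2. ⊥bis P0·P1 via (27.74,1.77): [(0, 0) (27.678, 0) (28.3784, 20) (0, 20)]  |A|=560.5642
3. ⊥bis P0·P2 via (23.755,9.7): [(0, 0) (27.678, 0) (27.7493, 2.0369) (18.3862, 20) (0, 20)]  |A|=470.8186
4. canonical 5-gon: [(0, 0) (27.678, 0) (27.7493, 2.0369) (18.3862, 20) (0, 20)]
5. shoelace: 470.8186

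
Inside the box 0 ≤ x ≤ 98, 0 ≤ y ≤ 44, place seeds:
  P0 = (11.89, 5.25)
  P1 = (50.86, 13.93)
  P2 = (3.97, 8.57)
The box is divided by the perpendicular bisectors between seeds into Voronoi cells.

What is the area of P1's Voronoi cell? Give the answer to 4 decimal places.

Area of P1's cell: 3053.1225

1. box [0,98]×[0,44]: [(0, 0) (98, 0) (98, 44) (0, 44)]
2. ⊥bis P1·P0 via (31.375,9.59): [(33.511, 0) (98, 0) (98, 44) (23.7107, 44)]  |A|=3053.1225
3. ⊥bis P1·P2 via (27.415,11.25): [(33.511, 0) (98, 0) (98, 44) (23.7107, 44)]  |A|=3053.1225
4. canonical 4-gon: [(33.511, 0) (98, 0) (98, 44) (23.7107, 44)]
5. shoelace: 3053.1225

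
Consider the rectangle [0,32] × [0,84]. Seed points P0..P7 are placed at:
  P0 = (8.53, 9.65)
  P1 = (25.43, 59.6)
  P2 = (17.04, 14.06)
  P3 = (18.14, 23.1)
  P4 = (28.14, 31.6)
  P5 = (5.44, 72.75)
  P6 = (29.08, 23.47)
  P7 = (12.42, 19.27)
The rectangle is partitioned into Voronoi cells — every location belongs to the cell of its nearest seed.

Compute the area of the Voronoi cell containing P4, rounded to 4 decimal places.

Area of P4's cell: 287.5009

1. box [0,32]×[0,84]: [(0, 0) (32, 0) (32, 84) (0, 84)]
2. ⊥bis P4·P0 via (18.335,20.625): [(0, 37.0054) (32, 8.4168) (32, 84) (0, 84)]  |A|=1961.2456
3. ⊥bis P4·P1 via (26.785,45.6): [(0, 43.0076) (0, 37.0054) (32, 8.4168) (32, 46.1047)]  |A|=699.0429
4. ⊥bis P4·P2 via (22.59,22.83): [(0, 43.0076) (0, 37.1258) (32, 16.875) (32, 46.1047)]  |A|=561.7842
5. ⊥bis P4·P3 via (23.14,27.35): [(9.0837, 43.8868) (32, 16.9265) (32, 46.1047)]  |A|=334.3283
6. ⊥bis P4·P5 via (16.79,52.175): [(9.0837, 43.8868) (32, 16.9265) (32, 46.1047)]  |A|=334.3283
7. ⊥bis P4·P6 via (28.61,27.535): [(9.0837, 43.8868) (23.4863, 26.9426) (32, 27.927) (32, 46.1047)]  |A|=287.5009
8. ⊥bis P4·P7 via (20.28,25.435): [(9.0837, 43.8868) (23.4863, 26.9426) (32, 27.927) (32, 46.1047)]  |A|=287.5009
9. canonical 4-gon: [(9.0837, 43.8868) (23.4863, 26.9426) (32, 27.927) (32, 46.1047)]
10. shoelace: 287.5009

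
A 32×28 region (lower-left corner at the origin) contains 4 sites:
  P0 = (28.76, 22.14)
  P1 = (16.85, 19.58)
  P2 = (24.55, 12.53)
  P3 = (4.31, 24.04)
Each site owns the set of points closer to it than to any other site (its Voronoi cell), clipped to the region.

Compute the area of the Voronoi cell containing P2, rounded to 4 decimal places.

Area of P2's cell: 310.4561

1. box [0,32]×[0,28]: [(0, 0) (32, 0) (32, 28) (0, 28)]
2. ⊥bis P2·P0 via (26.655,17.335): [(0, 0) (32, 0) (32, 14.9934) (2.3104, 28) (0, 28)]  |A|=702.9203
3. ⊥bis P2·P1 via (20.7,16.055): [(6.0003, 0) (32, 0) (32, 14.9934) (23.2412, 18.8305)]  |A|=310.4561
4. ⊥bis P2·P3 via (14.43,18.285): [(6.0003, 0) (32, 0) (32, 14.9934) (23.2412, 18.8305)]  |A|=310.4561
5. canonical 4-gon: [(6.0003, 0) (32, 0) (32, 14.9934) (23.2412, 18.8305)]
6. shoelace: 310.4561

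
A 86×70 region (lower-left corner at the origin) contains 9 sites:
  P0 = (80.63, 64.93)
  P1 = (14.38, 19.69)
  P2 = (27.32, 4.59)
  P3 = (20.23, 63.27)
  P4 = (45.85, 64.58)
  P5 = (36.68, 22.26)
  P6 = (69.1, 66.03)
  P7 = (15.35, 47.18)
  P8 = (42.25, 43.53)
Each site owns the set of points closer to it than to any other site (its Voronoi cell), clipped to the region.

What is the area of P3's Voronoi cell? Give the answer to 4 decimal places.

Area of P3's cell: 468.1034

1. box [0,86]×[0,70]: [(0, 0) (86, 0) (86, 70) (0, 70)]
2. ⊥bis P3·P0 via (50.43,64.1): [(0, 0) (52.1917, 0) (50.2678, 70) (0, 70)]  |A|=3586.0838
3. ⊥bis P3·P1 via (17.305,41.48): [(0, 43.803) (51.1766, 36.9332) (50.2678, 70) (0, 70)]  |A|=1501.4366
4. ⊥bis P3·P2 via (23.775,33.93): [(0, 43.803) (49.9707, 37.0951) (51.1682, 37.2398) (50.2678, 70) (0, 70)]  |A|=1501.2524
5. ⊥bis P3·P4 via (33.04,63.925): [(0, 43.803) (34.3043, 39.1981) (32.7294, 70) (0, 70)]  |A|=953.3999
6. ⊥bis P3·P5 via (28.455,42.765): [(0, 43.803) (23.259, 40.6808) (34.0081, 44.9925) (32.7294, 70) (0, 70)]  |A|=921.6191
7. ⊥bis P3·P6 via (44.665,64.65): [(0, 43.803) (23.259, 40.6808) (34.0081, 44.9925) (32.7294, 70) (0, 70)]  |A|=921.6191
8. ⊥bis P3·P7 via (17.79,55.225): [(0, 60.6206) (33.7321, 50.3899) (32.7294, 70) (0, 70)]  |A|=479.1071
9. ⊥bis P3·P8 via (31.24,53.4): [(0, 60.6206) (29.6511, 51.6276) (33.452, 55.8675) (32.7294, 70) (0, 70)]  |A|=468.1034
10. canonical 5-gon: [(0, 60.6206) (29.6511, 51.6276) (33.452, 55.8675) (32.7294, 70) (0, 70)]
11. shoelace: 468.1034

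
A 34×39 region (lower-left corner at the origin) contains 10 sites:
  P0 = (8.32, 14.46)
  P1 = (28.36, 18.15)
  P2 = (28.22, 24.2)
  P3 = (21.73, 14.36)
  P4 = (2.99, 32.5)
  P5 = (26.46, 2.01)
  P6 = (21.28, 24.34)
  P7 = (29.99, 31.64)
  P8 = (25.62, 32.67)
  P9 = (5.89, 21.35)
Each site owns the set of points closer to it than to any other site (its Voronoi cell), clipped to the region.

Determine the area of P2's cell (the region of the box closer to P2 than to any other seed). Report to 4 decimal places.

1. box [0,34]×[0,39]: [(0, 0) (34, 0) (34, 39) (0, 39)]
2. ⊥bis P2·P0 via (18.27,19.33): [(27.731, 0) (34, 0) (34, 39) (8.6426, 39)]  |A|=616.715
3. ⊥bis P2·P1 via (28.29,21.175): [(17.4893, 20.9251) (34, 21.3071) (34, 39) (8.6426, 39)]  |A|=375.2277
4. ⊥bis P2·P3 via (24.975,19.28): [(15.1098, 25.7866) (22.3116, 21.0367) (34, 21.3071) (34, 39) (8.6426, 39)]  |A|=363.3731
5. ⊥bis P2·P4 via (15.605,28.35): [(14.9016, 26.212) (15.1098, 25.7866) (22.3116, 21.0367) (34, 21.3071) (34, 39) (19.1086, 39)]  |A|=296.4533
6. ⊥bis P2·P5 via (27.34,13.105): [(14.9016, 26.212) (15.1098, 25.7866) (22.3116, 21.0367) (34, 21.3071) (34, 39) (19.1086, 39)]  |A|=296.4533
7. ⊥bis P2·P6 via (24.75,24.27): [(24.6859, 21.0916) (34, 21.3071) (34, 39) (25.0471, 39)]  |A|=162.5624
8. ⊥bis P2·P7 via (29.105,27.92): [(24.8441, 28.9337) (24.6859, 21.0916) (34, 21.3071) (34, 26.7555)]  |A|=61.4463
9. ⊥bis P2·P8 via (26.92,28.435): [(26.9288, 28.4377) (24.821, 27.7907) (24.6859, 21.0916) (34, 21.3071) (34, 26.7555)]  |A|=60.2491
10. ⊥bis P2·P9 via (17.055,22.775): [(26.9288, 28.4377) (24.821, 27.7907) (24.6859, 21.0916) (34, 21.3071) (34, 26.7555)]  |A|=60.2491
11. canonical 5-gon: [(26.9288, 28.4377) (24.821, 27.7907) (24.6859, 21.0916) (34, 21.3071) (34, 26.7555)]
12. shoelace: 60.2491

Area of P2's cell: 60.2491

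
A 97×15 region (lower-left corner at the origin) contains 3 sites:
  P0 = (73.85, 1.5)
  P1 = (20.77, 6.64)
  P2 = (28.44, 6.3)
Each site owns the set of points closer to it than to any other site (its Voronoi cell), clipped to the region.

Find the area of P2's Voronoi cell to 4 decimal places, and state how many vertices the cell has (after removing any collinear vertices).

1. box [0,97]×[0,15]: [(0, 0) (97, 0) (97, 15) (0, 15)]
2. ⊥bis P2·P0 via (51.145,3.9): [(0, 0) (50.7328, 0) (52.3183, 15) (0, 15)]  |A|=772.883
3. ⊥bis P2·P1 via (24.605,6.47): [(24.3182, 0) (50.7328, 0) (52.3183, 15) (24.9831, 15)]  |A|=403.1231
4. canonical 4-gon: [(24.3182, 0) (50.7328, 0) (52.3183, 15) (24.9831, 15)]
5. shoelace: 403.1231

Area of P2's cell: 403.1231 (4 vertices)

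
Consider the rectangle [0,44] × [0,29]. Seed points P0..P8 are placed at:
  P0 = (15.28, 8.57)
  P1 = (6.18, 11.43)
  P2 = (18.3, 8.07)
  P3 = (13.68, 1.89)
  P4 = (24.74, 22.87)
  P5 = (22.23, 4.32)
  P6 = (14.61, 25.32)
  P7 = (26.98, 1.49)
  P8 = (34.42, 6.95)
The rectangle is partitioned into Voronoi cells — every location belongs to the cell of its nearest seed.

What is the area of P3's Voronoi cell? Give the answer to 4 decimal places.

Area of P3's cell: 71.7243

1. box [0,44]×[0,29]: [(0, 0) (44, 0) (44, 29) (0, 29)]
2. ⊥bis P3·P0 via (14.48,5.23): [(0, 8.6983) (0, 0) (36.3153, 0)]  |A|=157.9398
3. ⊥bis P3·P1 via (9.93,6.66): [(9.5983, 6.3993) (1.4585, 0) (36.3153, 0)]  |A|=111.5288
4. ⊥bis P3·P2 via (15.99,4.98): [(16.2098, 4.8157) (9.5983, 6.3993) (1.4585, 0) (22.6516, 0)]  |A|=78.6288
5. ⊥bis P3·P4 via (19.21,12.38): [(16.2098, 4.8157) (9.5983, 6.3993) (1.4585, 0) (22.6516, 0)]  |A|=78.6288
6. ⊥bis P3·P5 via (17.955,3.105): [(17.8085, 3.6206) (16.2098, 4.8157) (9.5983, 6.3993) (1.4585, 0) (18.8375, 0)]  |A|=71.7243
7. ⊥bis P3·P6 via (14.145,13.605): [(17.8085, 3.6206) (16.2098, 4.8157) (9.5983, 6.3993) (1.4585, 0) (18.8375, 0)]  |A|=71.7243
8. ⊥bis P3·P7 via (20.33,1.69): [(17.8085, 3.6206) (16.2098, 4.8157) (9.5983, 6.3993) (1.4585, 0) (18.8375, 0)]  |A|=71.7243
9. ⊥bis P3·P8 via (24.05,4.42): [(17.8085, 3.6206) (16.2098, 4.8157) (9.5983, 6.3993) (1.4585, 0) (18.8375, 0)]  |A|=71.7243
10. canonical 5-gon: [(17.8085, 3.6206) (16.2098, 4.8157) (9.5983, 6.3993) (1.4585, 0) (18.8375, 0)]
11. shoelace: 71.7243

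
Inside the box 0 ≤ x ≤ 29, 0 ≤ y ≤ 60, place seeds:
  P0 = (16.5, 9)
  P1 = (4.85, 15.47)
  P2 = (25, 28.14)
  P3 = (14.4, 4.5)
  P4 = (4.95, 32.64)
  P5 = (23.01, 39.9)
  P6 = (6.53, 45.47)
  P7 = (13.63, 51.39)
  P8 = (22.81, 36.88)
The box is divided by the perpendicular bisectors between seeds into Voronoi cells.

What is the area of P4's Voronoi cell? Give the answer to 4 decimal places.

Area of P4's cell: 209.6675

1. box [0,29]×[0,60]: [(0, 0) (29, 0) (29, 60) (0, 60)]
2. ⊥bis P4·P0 via (10.725,20.82): [(0, 15.58) (29, 29.7488) (29, 60) (0, 60)]  |A|=1082.7328
3. ⊥bis P4·P1 via (4.9,24.055): [(0, 24.0835) (17.1996, 23.9834) (29, 29.7488) (29, 60) (0, 60)]  |A|=1009.6039
4. ⊥bis P4·P2 via (14.975,30.39): [(0, 24.0835) (13.5419, 24.0047) (21.6206, 60) (0, 60)]  |A|=632.3092
5. ⊥bis P4·P3 via (9.675,18.57): [(0, 24.0835) (13.5419, 24.0047) (21.6206, 60) (0, 60)]  |A|=632.3092
6. ⊥bis P4·P5 via (13.98,36.27): [(0, 24.0835) (13.5419, 24.0047) (15.4654, 32.5749) (4.4407, 60) (0, 60)]  |A|=396.7289
7. ⊥bis P4·P6 via (5.74,39.055): [(0, 39.7619) (0, 24.0835) (13.5419, 24.0047) (15.4654, 32.5749) (13.2313, 38.1325)]  |A|=214.2869
8. ⊥bis P4·P7 via (9.29,42.015): [(0, 39.7619) (0, 24.0835) (13.5419, 24.0047) (15.4654, 32.5749) (13.2313, 38.1325)]  |A|=214.2869
9. ⊥bis P4·P8 via (13.88,34.76): [(13.0748, 38.1517) (0, 39.7619) (0, 24.0835) (13.5419, 24.0047) (14.947, 30.2654)]  |A|=209.6675
10. canonical 5-gon: [(13.0748, 38.1517) (0, 39.7619) (0, 24.0835) (13.5419, 24.0047) (14.947, 30.2654)]
11. shoelace: 209.6675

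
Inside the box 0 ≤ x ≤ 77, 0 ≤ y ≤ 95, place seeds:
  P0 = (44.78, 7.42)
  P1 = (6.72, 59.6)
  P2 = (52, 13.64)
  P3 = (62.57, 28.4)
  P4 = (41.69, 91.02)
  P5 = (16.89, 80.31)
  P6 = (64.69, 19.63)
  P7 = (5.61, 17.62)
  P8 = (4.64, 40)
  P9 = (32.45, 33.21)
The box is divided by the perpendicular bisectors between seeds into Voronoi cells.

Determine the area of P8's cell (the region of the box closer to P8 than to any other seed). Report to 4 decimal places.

Area of P8's cell: 389.0882

1. box [0,77]×[0,95]: [(0, 0) (77, 0) (77, 95) (0, 95)]
2. ⊥bis P8·P0 via (24.71,23.71): [(0, 0) (5.4656, 0) (77, 88.1336) (77, 95) (0, 95)]  |A|=4162.7065
3. ⊥bis P8·P1 via (5.68,49.8): [(0, 50.4028) (0, 0) (5.4656, 0) (42.6977, 45.8716)]  |A|=1201.3973
4. ⊥bis P8·P2 via (28.32,26.82): [(39.1344, 46.2497) (0, 50.4028) (0, 0) (5.4656, 0) (30.6892, 31.0766)]  |A|=1172.7673
5. ⊥bis P8·P3 via (33.605,34.2): [(34.2666, 37.504) (36.0827, 46.5736) (0, 50.4028) (0, 0) (5.4656, 0) (30.6892, 31.0766)]  |A|=1158.6347
6. ⊥bis P8·P4 via (23.165,65.51): [(34.2666, 37.504) (36.0827, 46.5736) (0, 50.4028) (0, 0) (5.4656, 0) (30.6892, 31.0766)]  |A|=1158.6347
7. ⊥bis P8·P5 via (10.765,60.155): [(34.2666, 37.504) (36.0827, 46.5736) (0, 50.4028) (0, 0) (5.4656, 0) (30.6892, 31.0766)]  |A|=1158.6347
8. ⊥bis P8·P6 via (34.665,29.815): [(34.2666, 37.504) (36.0827, 46.5736) (0, 50.4028) (0, 0) (5.4656, 0) (30.6892, 31.0766)]  |A|=1158.6347
9. ⊥bis P8·P7 via (5.125,28.81): [(34.2666, 37.504) (36.0827, 46.5736) (0, 50.4028) (0, 28.5879) (29.7145, 29.8758) (30.6892, 31.0766)]  |A|=652.2537
10. ⊥bis P8·P9 via (18.545,36.605): [(21.3604, 48.136) (0, 50.4028) (0, 28.5879) (16.765, 29.3145)]  |A|=389.0882
11. canonical 4-gon: [(21.3604, 48.136) (0, 50.4028) (0, 28.5879) (16.765, 29.3145)]
12. shoelace: 389.0882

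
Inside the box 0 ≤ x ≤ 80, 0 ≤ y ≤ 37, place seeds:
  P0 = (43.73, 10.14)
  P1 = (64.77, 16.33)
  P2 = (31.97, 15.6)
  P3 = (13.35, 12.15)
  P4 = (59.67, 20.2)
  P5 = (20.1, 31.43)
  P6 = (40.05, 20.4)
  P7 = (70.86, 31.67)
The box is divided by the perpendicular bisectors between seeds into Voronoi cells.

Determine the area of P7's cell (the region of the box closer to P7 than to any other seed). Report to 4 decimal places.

Area of P7's cell: 281.7497

1. box [0,80]×[0,37]: [(0, 0) (80, 0) (80, 37) (0, 37)]
2. ⊥bis P7·P0 via (57.295,20.905): [(73.8849, 0) (80, 0) (80, 37) (44.5222, 37)]  |A|=769.4677
3. ⊥bis P7·P1 via (67.815,24): [(48.8702, 31.5211) (80, 19.1625) (80, 37) (44.5222, 37)]  |A|=374.8277
4. ⊥bis P7·P2 via (51.415,23.635): [(47.3808, 33.3979) (48.8702, 31.5211) (80, 19.1625) (80, 37) (45.8924, 37)]  |A|=372.36
5. ⊥bis P7·P3 via (42.105,21.91): [(47.3808, 33.3979) (48.8702, 31.5211) (80, 19.1625) (80, 37) (45.8924, 37)]  |A|=372.36
6. ⊥bis P7·P4 via (65.265,25.935): [(66.8597, 24.3793) (80, 19.1625) (80, 37) (53.9231, 37)]  |A|=281.7497
7. ⊥bis P7·P5 via (45.48,31.55): [(66.8597, 24.3793) (80, 19.1625) (80, 37) (53.9231, 37)]  |A|=281.7497
8. ⊥bis P7·P6 via (55.455,26.035): [(66.8597, 24.3793) (80, 19.1625) (80, 37) (53.9231, 37)]  |A|=281.7497
9. canonical 4-gon: [(66.8597, 24.3793) (80, 19.1625) (80, 37) (53.9231, 37)]
10. shoelace: 281.7497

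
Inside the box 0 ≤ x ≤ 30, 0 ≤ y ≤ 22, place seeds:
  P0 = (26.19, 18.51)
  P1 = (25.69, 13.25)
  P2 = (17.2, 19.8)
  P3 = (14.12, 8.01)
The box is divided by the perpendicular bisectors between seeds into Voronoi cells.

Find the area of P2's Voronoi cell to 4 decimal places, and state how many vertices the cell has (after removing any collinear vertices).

1. box [0,30]×[0,22]: [(0, 0) (30, 0) (30, 22) (0, 22)]
2. ⊥bis P2·P0 via (21.695,19.155): [(0, 0) (18.9464, 0) (22.1032, 22) (0, 22)]  |A|=451.546
3. ⊥bis P2·P1 via (21.445,16.525): [(0, 0) (8.696, 0) (21.2885, 16.3222) (22.1032, 22) (0, 22)]  |A|=367.8919
4. ⊥bis P2·P3 via (15.66,13.905): [(0, 17.996) (18.7924, 13.0867) (21.2885, 16.3222) (22.1032, 22) (0, 22)]  |A|=141.8971
5. canonical 5-gon: [(0, 17.996) (18.7924, 13.0867) (21.2885, 16.3222) (22.1032, 22) (0, 22)]
6. shoelace: 141.8971

Area of P2's cell: 141.8971 (5 vertices)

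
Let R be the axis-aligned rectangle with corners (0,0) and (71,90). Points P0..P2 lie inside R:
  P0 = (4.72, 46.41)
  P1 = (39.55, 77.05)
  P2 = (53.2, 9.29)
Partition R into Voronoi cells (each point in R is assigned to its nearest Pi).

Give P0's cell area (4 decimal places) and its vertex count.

Area of P0's cell: 1882.4323 (4 vertices)

1. box [0,71]×[0,90]: [(0, 0) (71, 0) (71, 90) (0, 90)]
2. ⊥bis P0·P1 via (22.135,61.73): [(0, 86.8919) (0, 0) (71, 0) (71, 6.1827)]  |A|=3304.1515
3. ⊥bis P0·P2 via (28.96,27.85): [(39.6534, 41.816) (0, 86.8919) (0, 0) (7.6359, 0)]  |A|=1882.4323
4. canonical 4-gon: [(39.6534, 41.816) (0, 86.8919) (0, 0) (7.6359, 0)]
5. shoelace: 1882.4323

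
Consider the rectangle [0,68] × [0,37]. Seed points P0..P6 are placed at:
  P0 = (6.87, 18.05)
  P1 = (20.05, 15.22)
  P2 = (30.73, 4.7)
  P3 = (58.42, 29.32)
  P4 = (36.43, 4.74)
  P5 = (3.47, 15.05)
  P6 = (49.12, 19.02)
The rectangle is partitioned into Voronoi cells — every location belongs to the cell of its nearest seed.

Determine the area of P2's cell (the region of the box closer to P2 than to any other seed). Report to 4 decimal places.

1. box [0,68]×[0,37]: [(0, 0) (68, 0) (68, 37) (0, 37)]
2. ⊥bis P2·P0 via (18.8,11.375): [(12.4355, 0) (68, 0) (68, 37) (33.1375, 37)]  |A|=1672.8982
3. ⊥bis P2·P1 via (25.39,9.96): [(15.5792, 0) (68, 0) (68, 37) (52.0249, 37)]  |A|=1265.3238
4. ⊥bis P2·P3 via (44.575,17.01): [(38.7678, 23.5413) (15.5792, 0) (59.6991, 0)]  |A|=519.3196
5. ⊥bis P2·P4 via (33.58,4.72): [(33.4856, 18.1787) (15.5792, 0) (33.6131, 0)]  |A|=163.9163
6. ⊥bis P2·P5 via (17.1,9.875): [(33.4856, 18.1787) (15.5792, 0) (33.6131, 0)]  |A|=163.9163
7. ⊥bis P2·P6 via (39.925,11.86): [(33.4856, 18.1787) (15.5792, 0) (33.6131, 0)]  |A|=163.9163
8. canonical 3-gon: [(33.4856, 18.1787) (15.5792, 0) (33.6131, 0)]
9. shoelace: 163.9163

Area of P2's cell: 163.9163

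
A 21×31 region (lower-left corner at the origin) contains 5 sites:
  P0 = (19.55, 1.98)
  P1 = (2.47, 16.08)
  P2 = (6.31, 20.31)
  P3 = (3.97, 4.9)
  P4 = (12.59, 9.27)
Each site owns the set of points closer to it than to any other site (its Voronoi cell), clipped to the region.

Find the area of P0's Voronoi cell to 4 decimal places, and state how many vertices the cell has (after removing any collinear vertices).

Area of P0's cell: 55.3936 (4 vertices)

1. box [0,21]×[0,31]: [(0, 0) (21, 0) (21, 31) (0, 31)]
2. ⊥bis P0·P1 via (11.01,9.03): [(3.5555, 0) (21, 0) (21, 21.1314)]  |A|=184.3131
3. ⊥bis P0·P2 via (12.93,11.145): [(12.499, 10.8337) (3.5555, 0) (21, 0) (21, 16.9741)]  |A|=166.6425
4. ⊥bis P0·P3 via (11.76,3.44): [(13.247, 11.374) (11.1153, 0) (21, 0) (21, 16.9741)]  |A|=122.0144
5. ⊥bis P0·P4 via (16.07,5.625): [(11.3195, 1.0895) (11.1153, 0) (21, 0) (21, 10.3318)]  |A|=55.3936
6. canonical 4-gon: [(11.3195, 1.0895) (11.1153, 0) (21, 0) (21, 10.3318)]
7. shoelace: 55.3936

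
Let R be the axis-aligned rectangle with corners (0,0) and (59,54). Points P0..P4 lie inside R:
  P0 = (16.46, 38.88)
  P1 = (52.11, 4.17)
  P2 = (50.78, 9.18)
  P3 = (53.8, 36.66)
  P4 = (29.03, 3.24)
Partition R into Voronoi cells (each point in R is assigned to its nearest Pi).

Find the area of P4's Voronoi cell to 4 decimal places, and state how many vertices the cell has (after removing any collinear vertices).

Area of P4's cell: 750.1995 (6 vertices)

1. box [0,59]×[0,54]: [(0, 0) (59, 0) (59, 54) (0, 54)]
2. ⊥bis P4·P0 via (22.745,21.06): [(0, 13.038) (0, 0) (59, 0) (59, 33.8469)]  |A|=1383.1043
3. ⊥bis P4·P1 via (40.57,3.705): [(39.6307, 27.0155) (0, 13.038) (0, 0) (40.7193, 0)]  |A|=808.378
4. ⊥bis P4·P2 via (39.905,6.21): [(40.5667, 3.7871) (34.6981, 25.2758) (0, 13.038) (0, 0) (40.7193, 0)]  |A|=750.2753
5. ⊥bis P4·P3 via (41.415,19.95): [(40.5667, 3.7871) (34.817, 24.8402) (34.3805, 25.1638) (0, 13.038) (0, 0) (40.7193, 0)]  |A|=750.1995
6. canonical 6-gon: [(40.5667, 3.7871) (34.817, 24.8402) (34.3805, 25.1638) (0, 13.038) (0, 0) (40.7193, 0)]
7. shoelace: 750.1995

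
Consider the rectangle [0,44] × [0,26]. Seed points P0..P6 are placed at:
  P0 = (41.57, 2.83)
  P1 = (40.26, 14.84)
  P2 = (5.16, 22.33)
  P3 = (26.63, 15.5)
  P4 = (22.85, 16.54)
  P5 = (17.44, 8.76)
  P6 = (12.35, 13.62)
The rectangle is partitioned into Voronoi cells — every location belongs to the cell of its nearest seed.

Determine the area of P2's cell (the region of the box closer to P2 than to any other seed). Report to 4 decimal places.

1. box [0,44]×[0,26]: [(0, 0) (44, 0) (44, 26) (0, 26)]
2. ⊥bis P2·P0 via (23.365,12.58): [(0, 0) (16.6276, 0) (30.5523, 26) (0, 26)]  |A|=613.3384
3. ⊥bis P2·P1 via (22.71,18.585): [(0, 0) (16.6276, 0) (20.146, 6.5696) (24.2923, 26) (0, 26)]  |A|=552.5211
4. ⊥bis P2·P3 via (15.895,18.915): [(0, 0) (9.8778, 0) (18.1489, 26) (0, 26)]  |A|=364.3466
5. ⊥bis P2·P4 via (14.005,19.435): [(0, 0) (7.6439, 0) (16.1537, 26) (0, 26)]  |A|=309.3688
6. ⊥bis P2·P5 via (11.3,15.545): [(0, 5.3192) (13.3343, 17.3859) (16.1537, 26) (0, 26)]  |A|=207.4569
7. ⊥bis P2·P6 via (8.755,17.975): [(0, 10.7479) (15.2938, 23.3727) (16.1537, 26) (0, 26)]  |A|=137.852
8. canonical 4-gon: [(0, 10.7479) (15.2938, 23.3727) (16.1537, 26) (0, 26)]
9. shoelace: 137.852

Area of P2's cell: 137.8520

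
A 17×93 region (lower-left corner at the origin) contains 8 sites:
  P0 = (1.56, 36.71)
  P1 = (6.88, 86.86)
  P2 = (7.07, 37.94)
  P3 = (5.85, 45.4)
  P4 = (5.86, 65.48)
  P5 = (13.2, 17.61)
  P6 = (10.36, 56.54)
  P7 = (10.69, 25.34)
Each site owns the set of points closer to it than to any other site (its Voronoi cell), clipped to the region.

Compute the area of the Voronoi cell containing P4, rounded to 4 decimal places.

Area of P4's cell: 252.6552

1. box [0,17]×[0,93]: [(0, 0) (17, 0) (17, 93) (0, 93)]
2. ⊥bis P4·P0 via (3.71,51.095): [(0, 51.6495) (17, 49.1087) (17, 93) (0, 93)]  |A|=724.5556
3. ⊥bis P4·P1 via (6.37,76.17): [(0, 76.4739) (0, 51.6495) (17, 49.1087) (17, 75.6629)]  |A|=436.7181
4. ⊥bis P4·P2 via (6.465,51.71): [(0, 76.4739) (0, 51.6495) (1.1559, 51.4767) (17, 52.1729) (17, 75.6629)]  |A|=412.4433
5. ⊥bis P4·P3 via (5.855,55.44): [(0, 76.4739) (0, 55.4429) (17, 55.4344) (17, 75.6629)]  |A|=350.7049
6. ⊥bis P4·P5 via (9.53,41.545): [(0, 76.4739) (0, 55.4429) (17, 55.4344) (17, 75.6629)]  |A|=350.7049
7. ⊥bis P4·P6 via (8.11,61.01): [(0, 76.4739) (0, 56.9278) (17, 65.4848) (17, 75.6629)]  |A|=252.6552
8. ⊥bis P4·P7 via (8.275,45.41): [(0, 76.4739) (0, 56.9278) (17, 65.4848) (17, 75.6629)]  |A|=252.6552
9. canonical 4-gon: [(0, 76.4739) (0, 56.9278) (17, 65.4848) (17, 75.6629)]
10. shoelace: 252.6552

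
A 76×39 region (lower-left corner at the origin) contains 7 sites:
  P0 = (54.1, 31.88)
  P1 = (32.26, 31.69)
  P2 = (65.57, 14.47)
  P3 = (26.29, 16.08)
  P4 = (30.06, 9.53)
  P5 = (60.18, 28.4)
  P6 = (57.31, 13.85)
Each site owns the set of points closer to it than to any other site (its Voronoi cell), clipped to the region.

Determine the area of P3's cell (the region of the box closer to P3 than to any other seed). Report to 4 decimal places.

1. box [0,76]×[0,39]: [(0, 0) (76, 0) (76, 39) (0, 39)]
2. ⊥bis P3·P0 via (40.195,23.98): [(0, 0) (53.819, 0) (31.6615, 39) (0, 39)]  |A|=1666.8706
3. ⊥bis P3·P1 via (29.275,23.885): [(0, 35.0811) (0, 0) (53.819, 0) (43.2954, 18.5229)]  |A|=1257.869
4. ⊥bis P3·P2 via (45.93,15.275): [(0, 35.0811) (0, 0) (45.3039, 0) (45.8769, 13.9792) (43.2954, 18.5229)]  |A|=1198.352
5. ⊥bis P3·P4 via (28.175,12.805): [(40.1797, 19.7145) (0, 35.0811) (0, 0) (5.9276, 0)]  |A|=763.2038
6. ⊥bis P3·P5 via (43.235,22.24): [(40.1797, 19.7145) (0, 35.0811) (0, 0) (5.9276, 0)]  |A|=763.2038
7. ⊥bis P3·P6 via (41.8,14.965): [(40.1797, 19.7145) (0, 35.0811) (0, 0) (5.9276, 0)]  |A|=763.2038
8. canonical 4-gon: [(40.1797, 19.7145) (0, 35.0811) (0, 0) (5.9276, 0)]
9. shoelace: 763.2038

Area of P3's cell: 763.2038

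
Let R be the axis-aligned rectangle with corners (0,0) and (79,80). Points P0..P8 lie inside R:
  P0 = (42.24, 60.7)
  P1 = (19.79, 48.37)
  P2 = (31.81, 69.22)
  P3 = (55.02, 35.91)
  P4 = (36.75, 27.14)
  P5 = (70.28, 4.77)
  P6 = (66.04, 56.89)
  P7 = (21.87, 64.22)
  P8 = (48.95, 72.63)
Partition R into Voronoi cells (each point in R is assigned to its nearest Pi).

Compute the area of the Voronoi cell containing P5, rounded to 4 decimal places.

Area of P5's cell: 648.3314

1. box [0,79]×[0,80]: [(0, 0) (79, 0) (79, 80) (0, 80)]
2. ⊥bis P5·P0 via (56.26,32.735): [(0, 4.5296) (0, 0) (79, 0) (79, 44.1355)]  |A|=1922.2695
3. ⊥bis P5·P1 via (45.035,26.57): [(45.8534, 27.5178) (22.0908, 0) (79, 0) (79, 44.1355)]  |A|=1514.4768
4. ⊥bis P5·P2 via (51.045,36.995): [(45.8534, 27.5178) (22.0908, 0) (79, 0) (79, 44.1355)]  |A|=1514.4768
5. ⊥bis P5·P3 via (62.65,20.34): [(22.7857, 0.8047) (22.0908, 0) (79, 0) (79, 28.3522)]  |A|=819.798
6. ⊥bis P5·P4 via (53.515,15.955): [(53.4242, 15.819) (42.8704, 0) (79, 0) (79, 28.3522)]  |A|=648.3314
7. ⊥bis P5·P6 via (68.16,30.83): [(53.4242, 15.819) (42.8704, 0) (79, 0) (79, 28.3522)]  |A|=648.3314
8. ⊥bis P5·P7 via (46.075,34.495): [(53.4242, 15.819) (42.8704, 0) (79, 0) (79, 28.3522)]  |A|=648.3314
9. ⊥bis P5·P8 via (59.615,38.7): [(53.4242, 15.819) (42.8704, 0) (79, 0) (79, 28.3522)]  |A|=648.3314
10. canonical 4-gon: [(53.4242, 15.819) (42.8704, 0) (79, 0) (79, 28.3522)]
11. shoelace: 648.3314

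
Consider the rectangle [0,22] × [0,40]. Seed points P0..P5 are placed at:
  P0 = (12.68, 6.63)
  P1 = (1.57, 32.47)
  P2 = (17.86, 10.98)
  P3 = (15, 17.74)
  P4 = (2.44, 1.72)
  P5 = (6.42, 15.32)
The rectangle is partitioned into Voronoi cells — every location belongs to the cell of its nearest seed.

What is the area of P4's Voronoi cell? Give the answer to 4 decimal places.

1. box [0,22]×[0,40]: [(0, 0) (22, 0) (22, 40) (0, 40)]
2. ⊥bis P4·P0 via (7.56,4.175): [(0, 19.9417) (0, 0) (9.5619, 0)]  |A|=95.34
3. ⊥bis P4·P1 via (2.005,17.095): [(1.3735, 17.0771) (0, 17.0383) (0, 0) (9.5619, 0)]  |A|=93.346
4. ⊥bis P4·P2 via (10.15,6.35): [(1.3735, 17.0771) (0, 17.0383) (0, 0) (9.5619, 0)]  |A|=93.346
5. ⊥bis P4·P3 via (8.72,9.73): [(2.5931, 14.5336) (0, 16.5667) (0, 0) (9.5619, 0)]  |A|=90.964
6. ⊥bis P4·P5 via (4.43,8.52): [(5.6474, 8.1637) (0, 9.8164) (0, 0) (9.5619, 0)]  |A|=66.7491
7. canonical 4-gon: [(5.6474, 8.1637) (0, 9.8164) (0, 0) (9.5619, 0)]
8. shoelace: 66.7491

Area of P4's cell: 66.7491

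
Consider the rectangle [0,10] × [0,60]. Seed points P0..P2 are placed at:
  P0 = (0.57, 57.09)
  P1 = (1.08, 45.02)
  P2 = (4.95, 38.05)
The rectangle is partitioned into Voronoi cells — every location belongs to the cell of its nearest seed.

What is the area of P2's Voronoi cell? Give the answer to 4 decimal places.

1. box [0,10]×[0,60]: [(0, 0) (10, 0) (10, 60) (0, 60)]
2. ⊥bis P2·P0 via (2.76,47.57): [(0, 46.9351) (0, 0) (10, 0) (10, 49.2355)]  |A|=480.8529
3. ⊥bis P2·P1 via (3.015,41.535): [(0, 39.861) (0, 0) (10, 0) (10, 45.4133)]  |A|=426.3714
4. canonical 4-gon: [(0, 39.861) (0, 0) (10, 0) (10, 45.4133)]
5. shoelace: 426.3714

Area of P2's cell: 426.3714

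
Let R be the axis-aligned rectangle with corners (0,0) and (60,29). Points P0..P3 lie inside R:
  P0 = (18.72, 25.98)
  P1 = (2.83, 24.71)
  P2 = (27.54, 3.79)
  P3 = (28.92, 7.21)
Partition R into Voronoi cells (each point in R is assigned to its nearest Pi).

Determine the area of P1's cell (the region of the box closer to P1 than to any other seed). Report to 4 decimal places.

1. box [0,60]×[0,29]: [(0, 0) (60, 0) (60, 29) (0, 29)]
2. ⊥bis P1·P0 via (10.775,25.345): [(0, 0) (12.8007, 0) (10.4829, 29) (0, 29)]  |A|=337.6116
3. ⊥bis P1·P2 via (15.185,14.25): [(0, 0) (3.1207, 0) (11.9657, 10.4474) (10.4829, 29) (0, 29)]  |A|=287.0458
4. ⊥bis P1·P3 via (15.875,15.96): [(0, 0) (3.1207, 0) (11.9657, 10.4474) (10.4829, 29) (0, 29)]  |A|=287.0458
5. canonical 5-gon: [(0, 0) (3.1207, 0) (11.9657, 10.4474) (10.4829, 29) (0, 29)]
6. shoelace: 287.0458

Area of P1's cell: 287.0458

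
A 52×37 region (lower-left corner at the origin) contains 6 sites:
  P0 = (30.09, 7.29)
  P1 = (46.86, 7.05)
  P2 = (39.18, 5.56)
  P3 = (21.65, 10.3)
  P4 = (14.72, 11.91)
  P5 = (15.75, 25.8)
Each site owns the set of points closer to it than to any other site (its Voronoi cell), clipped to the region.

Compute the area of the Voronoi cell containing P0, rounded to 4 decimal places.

1. box [0,52]×[0,37]: [(0, 0) (52, 0) (52, 37) (0, 37)]
2. ⊥bis P0·P1 via (38.475,7.17): [(0, 0) (38.3724, 0) (38.9019, 37) (0, 37)]  |A|=1429.5744
3. ⊥bis P0·P2 via (34.635,6.425): [(0, 0) (33.4122, 0) (38.7757, 28.1816) (38.9019, 37) (0, 37)]  |A|=1359.6813
4. ⊥bis P0·P3 via (25.87,8.795): [(22.7334, 0) (33.4122, 0) (38.7757, 28.1816) (38.9019, 37) (35.9289, 37)]  |A|=274.429
5. ⊥bis P0·P4 via (22.405,9.6): [(22.7334, 0) (33.4122, 0) (38.7757, 28.1816) (38.9019, 37) (35.9289, 37)]  |A|=274.429
6. ⊥bis P0·P5 via (22.92,16.545): [(30.8153, 22.6616) (22.7334, 0) (33.4122, 0) (38.7757, 28.1816) (38.7851, 28.8359)]  |A|=220.9429
7. canonical 5-gon: [(30.8153, 22.6616) (22.7334, 0) (33.4122, 0) (38.7757, 28.1816) (38.7851, 28.8359)]
8. shoelace: 220.9429

Area of P0's cell: 220.9429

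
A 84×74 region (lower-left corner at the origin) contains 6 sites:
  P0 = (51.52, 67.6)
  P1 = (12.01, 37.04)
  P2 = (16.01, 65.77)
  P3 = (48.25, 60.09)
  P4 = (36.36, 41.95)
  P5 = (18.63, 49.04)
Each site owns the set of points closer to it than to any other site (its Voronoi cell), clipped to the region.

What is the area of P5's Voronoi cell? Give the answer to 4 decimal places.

Area of P5's cell: 378.9775

1. box [0,84]×[0,74]: [(0, 0) (84, 0) (84, 74) (0, 74)]
2. ⊥bis P5·P0 via (35.075,58.32): [(0, 0) (67.9853, 0) (26.2267, 74) (0, 74)]  |A|=3485.8431
3. ⊥bis P5·P1 via (15.32,43.04): [(0, 51.4915) (56.5251, 20.3085) (26.2267, 74) (0, 74)]  |A|=1340.2211
4. ⊥bis P5·P2 via (17.32,57.405): [(0, 54.6926) (0, 51.4915) (56.5251, 20.3085) (34.1078, 60.034)]  |A|=827.8147
5. ⊥bis P5·P3 via (33.44,54.565): [(31.5492, 59.6334) (0, 54.6926) (0, 51.4915) (43.5492, 27.4669)]  |A|=606.7596
6. ⊥bis P5·P4 via (27.495,45.495): [(32.3212, 57.5639) (31.5492, 59.6334) (0, 54.6926) (0, 51.4915) (24.4903, 37.9811)]  |A|=378.9775
7. canonical 5-gon: [(32.3212, 57.5639) (31.5492, 59.6334) (0, 54.6926) (0, 51.4915) (24.4903, 37.9811)]
8. shoelace: 378.9775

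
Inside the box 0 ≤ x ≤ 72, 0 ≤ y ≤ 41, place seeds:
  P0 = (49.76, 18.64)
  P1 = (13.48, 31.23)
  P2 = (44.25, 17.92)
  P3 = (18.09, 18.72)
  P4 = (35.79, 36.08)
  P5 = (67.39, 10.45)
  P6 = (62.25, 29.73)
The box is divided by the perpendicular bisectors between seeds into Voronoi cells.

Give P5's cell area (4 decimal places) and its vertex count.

Area of P5's cell: 316.5295 (4 vertices)

1. box [0,72]×[0,41]: [(0, 0) (72, 0) (72, 41) (0, 41)]
2. ⊥bis P5·P0 via (58.575,14.545): [(51.8181, 0) (72, 0) (72, 41) (70.8646, 41)]  |A|=437.003
3. ⊥bis P5·P1 via (40.435,20.84): [(51.8181, 0) (72, 0) (72, 41) (70.8646, 41)]  |A|=437.003
4. ⊥bis P5·P2 via (55.82,14.185): [(51.8181, 0) (72, 0) (72, 41) (70.8646, 41)]  |A|=437.003
5. ⊥bis P5·P3 via (42.74,14.585): [(51.8181, 0) (72, 0) (72, 41) (70.8646, 41)]  |A|=437.003
6. ⊥bis P5·P4 via (51.59,23.265): [(51.8181, 0) (72, 0) (72, 41) (70.8646, 41)]  |A|=437.003
7. ⊥bis P5·P6 via (64.82,20.09): [(60.6323, 18.9736) (51.8181, 0) (72, 0) (72, 22.0042)]  |A|=316.5295
8. canonical 4-gon: [(60.6323, 18.9736) (51.8181, 0) (72, 0) (72, 22.0042)]
9. shoelace: 316.5295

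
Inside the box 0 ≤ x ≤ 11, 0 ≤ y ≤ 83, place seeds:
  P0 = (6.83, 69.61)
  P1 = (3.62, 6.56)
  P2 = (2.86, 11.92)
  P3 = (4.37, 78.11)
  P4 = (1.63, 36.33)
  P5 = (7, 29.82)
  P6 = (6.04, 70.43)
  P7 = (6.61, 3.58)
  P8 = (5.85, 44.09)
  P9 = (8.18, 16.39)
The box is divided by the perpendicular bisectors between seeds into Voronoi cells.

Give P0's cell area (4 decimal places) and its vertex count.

1. box [0,11]×[0,83]: [(0, 0) (11, 0) (11, 83) (0, 83)]
2. ⊥bis P0·P1 via (5.225,38.085): [(0, 38.351) (11, 37.791) (11, 83) (0, 83)]  |A|=494.219
3. ⊥bis P0·P2 via (4.845,40.765): [(0, 41.0984) (11, 40.3414) (11, 83) (0, 83)]  |A|=465.0808
4. ⊥bis P0·P3 via (5.6,73.86): [(0, 72.2393) (0, 41.0984) (11, 40.3414) (11, 75.4228)]  |A|=364.2225
5. ⊥bis P0·P4 via (4.23,52.97): [(0, 72.2393) (0, 53.6309) (11, 51.9122) (11, 75.4228)]  |A|=231.6545
6. ⊥bis P0·P5 via (6.915,49.715): [(0, 72.2393) (0, 53.6309) (11, 51.9122) (11, 75.4228)]  |A|=231.6545
7. ⊥bis P0·P6 via (6.435,70.02): [(0, 63.8204) (0, 53.6309) (11, 51.9122) (11, 74.418)]  |A|=179.8241
8. ⊥bis P0·P7 via (6.72,36.595): [(0, 63.8204) (0, 53.6309) (11, 51.9122) (11, 74.418)]  |A|=179.8241
9. ⊥bis P0·P8 via (6.34,56.85): [(0, 63.8204) (0, 57.0935) (11, 56.6711) (11, 74.418)]  |A|=134.6065
10. ⊥bis P0·P9 via (7.505,43): [(0, 63.8204) (0, 57.0935) (11, 56.6711) (11, 74.418)]  |A|=134.6065
11. canonical 4-gon: [(0, 63.8204) (0, 57.0935) (11, 56.6711) (11, 74.418)]
12. shoelace: 134.6065

Area of P0's cell: 134.6065 (4 vertices)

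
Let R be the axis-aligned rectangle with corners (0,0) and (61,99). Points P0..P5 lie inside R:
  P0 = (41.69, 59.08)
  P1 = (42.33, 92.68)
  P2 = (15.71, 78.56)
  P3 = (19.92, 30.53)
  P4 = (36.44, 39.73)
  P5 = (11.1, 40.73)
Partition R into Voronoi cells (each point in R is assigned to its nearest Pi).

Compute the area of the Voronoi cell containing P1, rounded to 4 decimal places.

Area of P1's cell: 764.5428

1. box [0,61]×[0,99]: [(0, 0) (61, 0) (61, 99) (0, 99)]
2. ⊥bis P1·P0 via (42.01,75.88): [(0, 76.6802) (61, 75.5183) (61, 99) (0, 99)]  |A|=1396.9465
3. ⊥bis P1·P2 via (29.02,85.62): [(34.1065, 76.0305) (61, 75.5183) (61, 99) (21.9229, 99)]  |A|=764.5428
4. ⊥bis P1·P3 via (31.125,61.605): [(34.1065, 76.0305) (61, 75.5183) (61, 99) (21.9229, 99)]  |A|=764.5428
5. ⊥bis P1·P4 via (39.385,66.205): [(34.1065, 76.0305) (61, 75.5183) (61, 99) (21.9229, 99)]  |A|=764.5428
6. ⊥bis P1·P5 via (26.715,66.705): [(34.1065, 76.0305) (61, 75.5183) (61, 99) (21.9229, 99)]  |A|=764.5428
7. canonical 4-gon: [(34.1065, 76.0305) (61, 75.5183) (61, 99) (21.9229, 99)]
8. shoelace: 764.5428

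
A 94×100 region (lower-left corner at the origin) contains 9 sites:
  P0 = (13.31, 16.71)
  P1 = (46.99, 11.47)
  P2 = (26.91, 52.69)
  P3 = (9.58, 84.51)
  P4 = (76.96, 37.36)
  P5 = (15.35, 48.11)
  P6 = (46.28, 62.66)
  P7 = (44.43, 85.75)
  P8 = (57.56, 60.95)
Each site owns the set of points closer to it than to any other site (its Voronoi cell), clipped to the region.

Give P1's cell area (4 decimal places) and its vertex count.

Area of P1's cell: 1293.5974 (6 vertices)

1. box [0,94]×[0,100]: [(0, 0) (94, 0) (94, 100) (0, 100)]
2. ⊥bis P1·P0 via (30.15,14.09): [(27.9579, 0) (94, 0) (94, 100) (43.516, 100)]  |A|=5826.3052
3. ⊥bis P1·P2 via (36.95,32.08): [(32.6208, 29.9711) (27.9579, 0) (94, 0) (94, 59.8715)]  |A|=2827.1078
4. ⊥bis P1·P3 via (28.285,47.99): [(32.6208, 29.9711) (27.9579, 0) (94, 0) (94, 59.8715)]  |A|=2827.1078
5. ⊥bis P1·P4 via (61.975,24.415): [(49.9027, 38.3898) (32.6208, 29.9711) (27.9579, 0) (83.0662, 0)]  |A|=1297.1498
6. ⊥bis P1·P5 via (31.17,29.79): [(49.9027, 38.3898) (32.6208, 29.9711) (27.9579, 0) (83.0662, 0)]  |A|=1297.1498
7. ⊥bis P1·P6 via (46.635,37.065): [(50.9949, 37.1255) (47.1992, 37.0728) (32.6208, 29.9711) (27.9579, 0) (83.0662, 0)]  |A|=1294.7216
8. ⊥bis P1·P7 via (45.71,48.61): [(50.9949, 37.1255) (47.1992, 37.0728) (32.6208, 29.9711) (27.9579, 0) (83.0662, 0)]  |A|=1294.7216
9. ⊥bis P1·P8 via (52.275,36.21): [(51.675, 36.3382) (48.1728, 37.0863) (47.1992, 37.0728) (32.6208, 29.9711) (27.9579, 0) (83.0662, 0)]  |A|=1293.5974
10. canonical 6-gon: [(51.675, 36.3382) (48.1728, 37.0863) (47.1992, 37.0728) (32.6208, 29.9711) (27.9579, 0) (83.0662, 0)]
11. shoelace: 1293.5974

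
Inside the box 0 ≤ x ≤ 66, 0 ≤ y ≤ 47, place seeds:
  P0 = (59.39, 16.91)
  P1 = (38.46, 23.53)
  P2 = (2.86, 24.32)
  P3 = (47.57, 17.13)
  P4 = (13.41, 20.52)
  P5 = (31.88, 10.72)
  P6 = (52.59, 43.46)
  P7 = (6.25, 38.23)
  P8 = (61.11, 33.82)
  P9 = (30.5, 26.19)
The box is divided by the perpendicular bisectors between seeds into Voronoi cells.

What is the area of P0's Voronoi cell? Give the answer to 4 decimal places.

Area of P0's cell: 320.1571

1. box [0,66]×[0,47]: [(0, 0) (66, 0) (66, 47) (0, 47)]
2. ⊥bis P0·P1 via (48.925,20.22): [(42.5296, 0) (66, 0) (66, 47) (57.3953, 47)]  |A|=753.7654
3. ⊥bis P0·P2 via (31.125,20.615): [(42.5296, 0) (66, 0) (66, 47) (57.3953, 47)]  |A|=753.7654
4. ⊥bis P0·P3 via (53.48,17.02): [(53.8281, 35.7218) (53.1632, 0) (66, 0) (66, 47) (57.3953, 47)]  |A|=563.8391
5. ⊥bis P0·P4 via (36.4,18.715): [(53.8281, 35.7218) (53.1632, 0) (66, 0) (66, 47) (57.3953, 47)]  |A|=563.8391
6. ⊥bis P0·P5 via (45.635,13.815): [(53.8281, 35.7218) (53.1632, 0) (66, 0) (66, 47) (57.3953, 47)]  |A|=563.8391
7. ⊥bis P0·P6 via (55.99,30.185): [(53.7142, 29.6021) (53.1632, 0) (66, 0) (66, 32.7488)]  |A|=391.1707
8. ⊥bis P0·P7 via (32.82,27.57): [(53.7142, 29.6021) (53.1632, 0) (66, 0) (66, 32.7488)]  |A|=391.1707
9. ⊥bis P0·P8 via (60.25,25.365): [(53.6478, 26.0365) (53.1632, 0) (66, 0) (66, 24.7801)]  |A|=320.1571
10. ⊥bis P0·P9 via (44.945,21.55): [(53.6478, 26.0365) (53.1632, 0) (66, 0) (66, 24.7801)]  |A|=320.1571
11. canonical 4-gon: [(53.6478, 26.0365) (53.1632, 0) (66, 0) (66, 24.7801)]
12. shoelace: 320.1571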